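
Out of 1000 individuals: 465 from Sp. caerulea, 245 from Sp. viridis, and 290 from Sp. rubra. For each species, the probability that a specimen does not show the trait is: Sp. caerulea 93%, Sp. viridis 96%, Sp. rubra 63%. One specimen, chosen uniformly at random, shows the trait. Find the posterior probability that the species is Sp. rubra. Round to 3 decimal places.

Taking complements, P(trait | each) = Sp. caerulea 0.07, Sp. viridis 0.04, Sp. rubra 0.37.
Prior × likelihood for each hypothesis:
  Sp. caerulea: 0.465 × 0.07 = 0.03255
  Sp. viridis: 0.245 × 0.04 = 0.0098
  Sp. rubra: 0.29 × 0.37 = 0.1073
Normalizing constant = 0.14965.
P(Sp. rubra | evidence) = 0.1073 / 0.14965 ≈ 0.717.

0.717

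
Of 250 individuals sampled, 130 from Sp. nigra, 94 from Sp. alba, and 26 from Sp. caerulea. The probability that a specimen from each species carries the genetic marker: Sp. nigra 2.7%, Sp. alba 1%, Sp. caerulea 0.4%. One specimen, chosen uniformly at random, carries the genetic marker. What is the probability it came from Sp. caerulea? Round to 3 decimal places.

0.023

By Bayes' rule, posterior ∝ prior × likelihood:
  Sp. nigra: 0.52 × 0.027 = 0.01404
  Sp. alba: 0.376 × 0.01 = 0.00376
  Sp. caerulea: 0.104 × 0.004 = 0.000416
Total = 0.018216.
P(Sp. caerulea | evidence) = 0.000416 / 0.018216 ≈ 0.023.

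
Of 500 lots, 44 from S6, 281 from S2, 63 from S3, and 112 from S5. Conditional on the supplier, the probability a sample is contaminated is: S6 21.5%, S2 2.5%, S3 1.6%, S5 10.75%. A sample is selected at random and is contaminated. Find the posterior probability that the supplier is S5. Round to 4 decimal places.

Prior × likelihood for each hypothesis:
  S6: 0.088 × 0.215 = 0.01892
  S2: 0.562 × 0.025 = 0.01405
  S3: 0.126 × 0.016 = 0.002016
  S5: 0.224 × 0.1075 = 0.02408
Normalizing constant = 0.059066.
P(S5 | evidence) = 0.02408 / 0.059066 ≈ 0.4077.

0.4077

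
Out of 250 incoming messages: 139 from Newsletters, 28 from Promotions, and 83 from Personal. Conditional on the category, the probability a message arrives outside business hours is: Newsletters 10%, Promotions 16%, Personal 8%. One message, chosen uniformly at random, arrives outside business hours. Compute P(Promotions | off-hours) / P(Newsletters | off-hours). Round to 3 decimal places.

0.322

Compute prior × likelihood for every hypothesis:
  Newsletters: 0.556 × 0.1 = 0.0556
  Promotions: 0.112 × 0.16 = 0.01792
  Personal: 0.332 × 0.08 = 0.02656
Total = 0.10008.
The ratio is 0.01792 / 0.0556 (the normalizer cancels) = 0.322.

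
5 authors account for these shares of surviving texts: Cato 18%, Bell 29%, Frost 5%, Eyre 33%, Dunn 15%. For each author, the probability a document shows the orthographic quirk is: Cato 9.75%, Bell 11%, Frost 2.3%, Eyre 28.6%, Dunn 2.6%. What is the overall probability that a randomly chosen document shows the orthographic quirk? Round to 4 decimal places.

By Bayes' rule, posterior ∝ prior × likelihood:
  Cato: 0.18 × 0.0975 = 0.01755
  Bell: 0.29 × 0.11 = 0.0319
  Frost: 0.05 × 0.023 = 0.00115
  Eyre: 0.33 × 0.286 = 0.09438
  Dunn: 0.15 × 0.026 = 0.0039
P(quirk) = 0.01755 + 0.0319 + 0.00115 + 0.09438 + 0.0039 = 0.14888 → 0.1489.

0.1489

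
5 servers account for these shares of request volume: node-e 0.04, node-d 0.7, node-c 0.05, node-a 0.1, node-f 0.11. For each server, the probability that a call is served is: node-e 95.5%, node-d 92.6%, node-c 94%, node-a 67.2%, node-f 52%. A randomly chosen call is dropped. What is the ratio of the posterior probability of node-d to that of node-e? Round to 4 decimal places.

28.7778

Taking complements, P(dropped | each) = node-e 0.045, node-d 0.074, node-c 0.06, node-a 0.328, node-f 0.48.
Prior × likelihood for each hypothesis:
  node-e: 0.04 × 0.045 = 0.0018
  node-d: 0.7 × 0.074 = 0.0518
  node-c: 0.05 × 0.06 = 0.003
  node-a: 0.1 × 0.328 = 0.0328
  node-f: 0.11 × 0.48 = 0.0528
Total = 0.1422.
The ratio is 0.0518 / 0.0018 (the normalizer cancels) = 28.7778.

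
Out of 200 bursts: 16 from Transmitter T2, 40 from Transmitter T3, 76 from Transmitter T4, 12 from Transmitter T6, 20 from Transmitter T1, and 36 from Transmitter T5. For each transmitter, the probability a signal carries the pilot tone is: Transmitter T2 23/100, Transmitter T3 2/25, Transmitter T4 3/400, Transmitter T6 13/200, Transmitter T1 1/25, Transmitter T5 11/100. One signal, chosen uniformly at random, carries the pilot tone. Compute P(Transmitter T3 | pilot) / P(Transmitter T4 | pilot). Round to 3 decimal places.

5.614

By Bayes' rule, posterior ∝ prior × likelihood:
  Transmitter T2: 0.08 × 0.23 = 0.0184
  Transmitter T3: 0.2 × 0.08 = 0.016
  Transmitter T4: 0.38 × 0.0075 = 0.00285
  Transmitter T6: 0.06 × 0.065 = 0.0039
  Transmitter T1: 0.1 × 0.04 = 0.004
  Transmitter T5: 0.18 × 0.11 = 0.0198
Normalizing constant = 0.06495.
The ratio is 0.016 / 0.00285 (the normalizer cancels) = 5.614.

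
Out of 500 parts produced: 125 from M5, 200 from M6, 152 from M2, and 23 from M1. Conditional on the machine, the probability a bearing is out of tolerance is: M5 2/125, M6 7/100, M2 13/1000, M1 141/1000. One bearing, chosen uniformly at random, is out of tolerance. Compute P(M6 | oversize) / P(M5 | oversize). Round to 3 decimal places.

7.000

Compute prior × likelihood for every hypothesis:
  M5: 0.25 × 0.016 = 0.004
  M6: 0.4 × 0.07 = 0.028
  M2: 0.304 × 0.013 = 0.003952
  M1: 0.046 × 0.141 = 0.006486
Normalizing constant = 0.042438.
The ratio is 0.028 / 0.004 (the normalizer cancels) = 7.000.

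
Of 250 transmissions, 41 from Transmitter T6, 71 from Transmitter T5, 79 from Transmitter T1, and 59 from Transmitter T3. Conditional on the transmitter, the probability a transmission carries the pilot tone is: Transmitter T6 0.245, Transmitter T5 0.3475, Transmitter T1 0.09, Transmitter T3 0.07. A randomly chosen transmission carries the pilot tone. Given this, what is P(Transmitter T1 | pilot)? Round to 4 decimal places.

0.1547

Compute prior × likelihood for every hypothesis:
  Transmitter T6: 0.164 × 0.245 = 0.04018
  Transmitter T5: 0.284 × 0.3475 = 0.09869
  Transmitter T1: 0.316 × 0.09 = 0.02844
  Transmitter T3: 0.236 × 0.07 = 0.01652
Normalizing constant = 0.18383.
P(Transmitter T1 | evidence) = 0.02844 / 0.18383 ≈ 0.1547.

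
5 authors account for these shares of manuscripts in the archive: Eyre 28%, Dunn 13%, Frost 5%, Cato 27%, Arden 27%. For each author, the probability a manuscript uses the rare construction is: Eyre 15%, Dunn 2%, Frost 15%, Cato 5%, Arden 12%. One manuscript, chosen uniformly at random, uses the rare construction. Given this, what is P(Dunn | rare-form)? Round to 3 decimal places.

0.027

By Bayes' rule, posterior ∝ prior × likelihood:
  Eyre: 0.28 × 0.15 = 0.042
  Dunn: 0.13 × 0.02 = 0.0026
  Frost: 0.05 × 0.15 = 0.0075
  Cato: 0.27 × 0.05 = 0.0135
  Arden: 0.27 × 0.12 = 0.0324
Sum = 0.098.
P(Dunn | evidence) = 0.0026 / 0.098 ≈ 0.027.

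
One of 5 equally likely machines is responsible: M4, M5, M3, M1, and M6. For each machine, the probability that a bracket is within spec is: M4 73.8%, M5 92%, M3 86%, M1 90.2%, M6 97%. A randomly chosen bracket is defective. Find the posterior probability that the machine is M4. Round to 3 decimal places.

Taking complements, P(defective | each) = M4 0.262, M5 0.08, M3 0.14, M1 0.098, M6 0.03.
With a uniform prior (1/5 each), posterior ∝ likelihood:
  M4: 0.262
  M5: 0.08
  M3: 0.14
  M1: 0.098
  M6: 0.03
Total = 0.61.
P(M4 | evidence) = 0.262 / 0.61 ≈ 0.430.

0.430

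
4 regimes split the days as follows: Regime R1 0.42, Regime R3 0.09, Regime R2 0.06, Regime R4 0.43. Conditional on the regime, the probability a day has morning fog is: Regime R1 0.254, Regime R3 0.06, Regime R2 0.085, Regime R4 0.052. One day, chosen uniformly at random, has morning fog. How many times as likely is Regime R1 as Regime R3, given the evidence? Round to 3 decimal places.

Prior × likelihood for each hypothesis:
  Regime R1: 0.42 × 0.254 = 0.10668
  Regime R3: 0.09 × 0.06 = 0.0054
  Regime R2: 0.06 × 0.085 = 0.0051
  Regime R4: 0.43 × 0.052 = 0.02236
Normalizing constant = 0.13954.
The ratio is 0.10668 / 0.0054 (the normalizer cancels) = 19.756.

19.756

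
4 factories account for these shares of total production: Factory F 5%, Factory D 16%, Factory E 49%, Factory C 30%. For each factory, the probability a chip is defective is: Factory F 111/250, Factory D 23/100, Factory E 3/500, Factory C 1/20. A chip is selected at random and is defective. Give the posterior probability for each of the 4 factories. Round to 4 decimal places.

Unnormalized posteriors (prior × likelihood):
  Factory F: 0.05 × 0.444 = 0.0222
  Factory D: 0.16 × 0.23 = 0.0368
  Factory E: 0.49 × 0.006 = 0.00294
  Factory C: 0.3 × 0.05 = 0.015
Sum = 0.07694.
P(Factory F | defective) = 0.0222/0.07694 ≈ 0.2885
P(Factory D | defective) = 0.0368/0.07694 ≈ 0.4783
P(Factory E | defective) = 0.00294/0.07694 ≈ 0.0382
P(Factory C | defective) = 0.015/0.07694 ≈ 0.1950
(Check: 0.2885+0.4783+0.0382+0.1950 = 1.0000.)

Factory F 0.2885, Factory D 0.4783, Factory E 0.0382, Factory C 0.1950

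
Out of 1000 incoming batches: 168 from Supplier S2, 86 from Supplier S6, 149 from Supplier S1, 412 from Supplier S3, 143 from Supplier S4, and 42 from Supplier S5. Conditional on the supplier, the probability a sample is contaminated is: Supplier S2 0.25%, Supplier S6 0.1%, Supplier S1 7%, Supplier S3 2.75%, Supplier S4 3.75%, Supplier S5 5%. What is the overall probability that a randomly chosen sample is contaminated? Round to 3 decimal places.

0.030

By Bayes' rule, posterior ∝ prior × likelihood:
  Supplier S2: 0.168 × 0.0025 = 0.00042
  Supplier S6: 0.086 × 0.001 = 0.000086
  Supplier S1: 0.149 × 0.07 = 0.01043
  Supplier S3: 0.412 × 0.0275 = 0.01133
  Supplier S4: 0.143 × 0.0375 = 0.0053625
  Supplier S5: 0.042 × 0.05 = 0.0021
P(contaminated) = 0.00042 + 0.000086 + 0.01043 + 0.01133 + 0.0053625 + 0.0021 = 0.0297285 → 0.030.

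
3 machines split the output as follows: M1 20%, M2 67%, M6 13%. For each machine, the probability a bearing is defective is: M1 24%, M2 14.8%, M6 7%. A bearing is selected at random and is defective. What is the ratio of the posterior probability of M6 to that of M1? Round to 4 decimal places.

0.1896

By Bayes' rule, posterior ∝ prior × likelihood:
  M1: 0.2 × 0.24 = 0.048
  M2: 0.67 × 0.148 = 0.09916
  M6: 0.13 × 0.07 = 0.0091
Total = 0.15626.
The ratio is 0.0091 / 0.048 (the normalizer cancels) = 0.1896.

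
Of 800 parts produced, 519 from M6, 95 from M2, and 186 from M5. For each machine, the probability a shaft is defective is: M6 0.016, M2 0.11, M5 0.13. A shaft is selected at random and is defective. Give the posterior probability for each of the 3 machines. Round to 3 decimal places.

By Bayes' rule, posterior ∝ prior × likelihood:
  M6: 0.64875 × 0.016 = 0.01038
  M2: 0.11875 × 0.11 = 0.0130625
  M5: 0.2325 × 0.13 = 0.030225
Total = 0.0536675.
P(M6 | defective) = 0.01038/0.0536675 ≈ 0.193
P(M2 | defective) = 0.0130625/0.0536675 ≈ 0.243
P(M5 | defective) = 0.030225/0.0536675 ≈ 0.563
(Check: 0.193+0.243+0.563 = 0.999.)

M6 0.193, M2 0.243, M5 0.563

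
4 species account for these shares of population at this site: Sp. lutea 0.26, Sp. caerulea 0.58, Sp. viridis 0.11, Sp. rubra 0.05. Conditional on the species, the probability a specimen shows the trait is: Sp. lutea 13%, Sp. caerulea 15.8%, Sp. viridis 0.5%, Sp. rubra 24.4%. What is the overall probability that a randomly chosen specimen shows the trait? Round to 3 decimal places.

0.138

Compute prior × likelihood for every hypothesis:
  Sp. lutea: 0.26 × 0.13 = 0.0338
  Sp. caerulea: 0.58 × 0.158 = 0.09164
  Sp. viridis: 0.11 × 0.005 = 0.00055
  Sp. rubra: 0.05 × 0.244 = 0.0122
P(trait) = 0.0338 + 0.09164 + 0.00055 + 0.0122 = 0.13819 → 0.138.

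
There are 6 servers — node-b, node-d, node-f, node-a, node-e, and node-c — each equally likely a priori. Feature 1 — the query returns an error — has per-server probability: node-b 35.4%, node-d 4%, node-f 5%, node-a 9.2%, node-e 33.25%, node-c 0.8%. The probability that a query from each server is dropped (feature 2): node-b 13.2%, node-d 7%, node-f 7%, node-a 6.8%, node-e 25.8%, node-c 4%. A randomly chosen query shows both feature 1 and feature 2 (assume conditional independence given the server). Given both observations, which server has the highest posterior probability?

With a uniform prior (1/6 each), posterior ∝ likelihood:
  node-b: 0.354 × 0.132 = 0.046728
  node-d: 0.04 × 0.07 = 0.0028
  node-f: 0.05 × 0.07 = 0.0035
  node-a: 0.092 × 0.068 = 0.006256
  node-e: 0.3325 × 0.258 = 0.085785
  node-c: 0.008 × 0.04 = 0.00032
Normalizing constant = 0.145389.
Largest term belongs to node-e, so node-e is most probable.

node-e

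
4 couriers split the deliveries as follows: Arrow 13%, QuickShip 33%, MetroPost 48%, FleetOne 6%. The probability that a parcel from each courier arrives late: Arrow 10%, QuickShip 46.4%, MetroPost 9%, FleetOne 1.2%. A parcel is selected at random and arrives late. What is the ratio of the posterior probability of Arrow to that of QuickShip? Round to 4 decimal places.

0.0849

By Bayes' rule, posterior ∝ prior × likelihood:
  Arrow: 0.13 × 0.1 = 0.013
  QuickShip: 0.33 × 0.464 = 0.15312
  MetroPost: 0.48 × 0.09 = 0.0432
  FleetOne: 0.06 × 0.012 = 0.00072
Total = 0.21004.
The ratio is 0.013 / 0.15312 (the normalizer cancels) = 0.0849.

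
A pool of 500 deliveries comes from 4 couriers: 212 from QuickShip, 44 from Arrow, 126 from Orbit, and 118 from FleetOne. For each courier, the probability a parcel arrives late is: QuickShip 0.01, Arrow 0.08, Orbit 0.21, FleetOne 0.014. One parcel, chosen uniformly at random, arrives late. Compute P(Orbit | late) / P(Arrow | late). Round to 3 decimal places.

7.517

Compute prior × likelihood for every hypothesis:
  QuickShip: 0.424 × 0.01 = 0.00424
  Arrow: 0.088 × 0.08 = 0.00704
  Orbit: 0.252 × 0.21 = 0.05292
  FleetOne: 0.236 × 0.014 = 0.003304
Total = 0.067504.
The ratio is 0.05292 / 0.00704 (the normalizer cancels) = 7.517.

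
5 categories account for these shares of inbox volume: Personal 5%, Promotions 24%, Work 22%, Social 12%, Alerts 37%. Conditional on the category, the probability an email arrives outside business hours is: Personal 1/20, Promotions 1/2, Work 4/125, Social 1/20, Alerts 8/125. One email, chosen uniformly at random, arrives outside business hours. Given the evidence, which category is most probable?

Unnormalized posteriors (prior × likelihood):
  Personal: 0.05 × 0.05 = 0.0025
  Promotions: 0.24 × 0.5 = 0.12
  Work: 0.22 × 0.032 = 0.00704
  Social: 0.12 × 0.05 = 0.006
  Alerts: 0.37 × 0.064 = 0.02368
Total = 0.15922.
Largest term belongs to Promotions, so Promotions is most probable.

Promotions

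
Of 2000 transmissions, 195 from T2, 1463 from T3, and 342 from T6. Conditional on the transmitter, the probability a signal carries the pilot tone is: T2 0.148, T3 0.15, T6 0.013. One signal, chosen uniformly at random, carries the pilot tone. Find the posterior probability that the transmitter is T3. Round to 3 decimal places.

0.868

Compute prior × likelihood for every hypothesis:
  T2: 0.0975 × 0.148 = 0.01443
  T3: 0.7315 × 0.15 = 0.109725
  T6: 0.171 × 0.013 = 0.002223
Total = 0.126378.
P(T3 | evidence) = 0.109725 / 0.126378 ≈ 0.868.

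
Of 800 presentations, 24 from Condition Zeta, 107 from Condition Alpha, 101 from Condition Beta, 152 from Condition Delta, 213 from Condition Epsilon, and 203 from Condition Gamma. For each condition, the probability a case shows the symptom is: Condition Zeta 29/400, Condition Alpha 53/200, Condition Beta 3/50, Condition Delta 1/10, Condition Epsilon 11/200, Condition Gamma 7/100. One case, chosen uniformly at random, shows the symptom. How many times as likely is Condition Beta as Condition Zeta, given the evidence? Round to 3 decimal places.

Prior × likelihood for each hypothesis:
  Condition Zeta: 0.03 × 0.0725 = 0.002175
  Condition Alpha: 0.13375 × 0.265 = 0.03544375
  Condition Beta: 0.12625 × 0.06 = 0.007575
  Condition Delta: 0.19 × 0.1 = 0.019
  Condition Epsilon: 0.26625 × 0.055 = 0.01464375
  Condition Gamma: 0.25375 × 0.07 = 0.0177625
Total = 0.0966.
The ratio is 0.007575 / 0.002175 (the normalizer cancels) = 3.483.

3.483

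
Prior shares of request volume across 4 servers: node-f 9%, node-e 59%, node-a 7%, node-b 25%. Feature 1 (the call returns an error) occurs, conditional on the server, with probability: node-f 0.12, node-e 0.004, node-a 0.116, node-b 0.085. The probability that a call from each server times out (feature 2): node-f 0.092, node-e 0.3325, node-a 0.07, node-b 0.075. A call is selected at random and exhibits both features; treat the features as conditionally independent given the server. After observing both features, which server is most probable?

node-b

Compute prior × likelihood for every hypothesis:
  node-f: 0.09 × 0.12 × 0.092 = 0.0009936
  node-e: 0.59 × 0.004 × 0.3325 = 0.0007847
  node-a: 0.07 × 0.116 × 0.07 = 0.0005684
  node-b: 0.25 × 0.085 × 0.075 = 0.00159375
Sum = 0.00394045.
Largest term belongs to node-b, so node-b is most probable.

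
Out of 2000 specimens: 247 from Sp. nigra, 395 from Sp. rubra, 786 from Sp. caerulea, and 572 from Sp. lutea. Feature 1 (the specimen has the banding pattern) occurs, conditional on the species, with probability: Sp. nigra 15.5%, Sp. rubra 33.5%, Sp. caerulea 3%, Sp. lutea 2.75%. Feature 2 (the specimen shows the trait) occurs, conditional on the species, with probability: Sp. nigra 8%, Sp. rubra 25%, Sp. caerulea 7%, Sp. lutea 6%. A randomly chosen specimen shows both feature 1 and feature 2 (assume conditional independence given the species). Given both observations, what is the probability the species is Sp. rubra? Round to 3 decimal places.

0.854

Prior × likelihood for each hypothesis:
  Sp. nigra: 0.1235 × 0.155 × 0.08 = 0.0015314
  Sp. rubra: 0.1975 × 0.335 × 0.25 = 0.016540625
  Sp. caerulea: 0.393 × 0.03 × 0.07 = 0.0008253
  Sp. lutea: 0.286 × 0.0275 × 0.06 = 0.0004719
Total = 0.019369225.
P(Sp. rubra | evidence) = 0.016540625 / 0.019369225 ≈ 0.854.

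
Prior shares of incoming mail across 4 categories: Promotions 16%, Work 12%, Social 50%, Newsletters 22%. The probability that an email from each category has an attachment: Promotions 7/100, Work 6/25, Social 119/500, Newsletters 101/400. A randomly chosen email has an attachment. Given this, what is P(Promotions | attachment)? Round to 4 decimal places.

Compute prior × likelihood for every hypothesis:
  Promotions: 0.16 × 0.07 = 0.0112
  Work: 0.12 × 0.24 = 0.0288
  Social: 0.5 × 0.238 = 0.119
  Newsletters: 0.22 × 0.2525 = 0.05555
Normalizing constant = 0.21455.
P(Promotions | evidence) = 0.0112 / 0.21455 ≈ 0.0522.

0.0522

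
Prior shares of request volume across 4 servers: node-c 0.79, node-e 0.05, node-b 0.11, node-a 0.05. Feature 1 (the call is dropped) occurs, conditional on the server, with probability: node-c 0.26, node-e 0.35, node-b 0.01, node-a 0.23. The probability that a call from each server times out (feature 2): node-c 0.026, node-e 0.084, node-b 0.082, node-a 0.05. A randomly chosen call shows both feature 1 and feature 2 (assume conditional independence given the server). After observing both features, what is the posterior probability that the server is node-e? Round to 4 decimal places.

Compute prior × likelihood for every hypothesis:
  node-c: 0.79 × 0.26 × 0.026 = 0.0053404
  node-e: 0.05 × 0.35 × 0.084 = 0.00147
  node-b: 0.11 × 0.01 × 0.082 = 0.0000902
  node-a: 0.05 × 0.23 × 0.05 = 0.000575
Normalizing constant = 0.0074756.
P(node-e | evidence) = 0.00147 / 0.0074756 ≈ 0.1966.

0.1966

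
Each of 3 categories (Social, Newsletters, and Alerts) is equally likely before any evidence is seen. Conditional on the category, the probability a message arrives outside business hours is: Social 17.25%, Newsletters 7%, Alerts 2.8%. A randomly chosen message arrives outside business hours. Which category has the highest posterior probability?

Since the prior is uniform, the posterior is proportional to the likelihood:
  Social: 0.1725
  Newsletters: 0.07
  Alerts: 0.028
Normalizing constant = 0.2705.
Largest term belongs to Social, so Social is most probable.

Social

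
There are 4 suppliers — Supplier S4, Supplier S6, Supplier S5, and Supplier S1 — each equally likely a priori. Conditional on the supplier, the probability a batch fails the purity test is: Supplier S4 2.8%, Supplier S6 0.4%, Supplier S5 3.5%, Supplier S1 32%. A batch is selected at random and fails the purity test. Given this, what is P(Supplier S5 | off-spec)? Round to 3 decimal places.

0.090

Since the prior is uniform, the posterior is proportional to the likelihood:
  Supplier S4: 0.028
  Supplier S6: 0.004
  Supplier S5: 0.035
  Supplier S1: 0.32
Total = 0.387.
P(Supplier S5 | evidence) = 0.035 / 0.387 ≈ 0.090.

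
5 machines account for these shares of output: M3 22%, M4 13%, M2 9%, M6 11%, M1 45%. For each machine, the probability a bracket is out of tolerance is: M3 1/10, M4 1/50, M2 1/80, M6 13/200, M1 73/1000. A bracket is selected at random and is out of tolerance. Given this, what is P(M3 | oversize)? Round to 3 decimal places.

Compute prior × likelihood for every hypothesis:
  M3: 0.22 × 0.1 = 0.022
  M4: 0.13 × 0.02 = 0.0026
  M2: 0.09 × 0.0125 = 0.001125
  M6: 0.11 × 0.065 = 0.00715
  M1: 0.45 × 0.073 = 0.03285
Total = 0.065725.
P(M3 | evidence) = 0.022 / 0.065725 ≈ 0.335.

0.335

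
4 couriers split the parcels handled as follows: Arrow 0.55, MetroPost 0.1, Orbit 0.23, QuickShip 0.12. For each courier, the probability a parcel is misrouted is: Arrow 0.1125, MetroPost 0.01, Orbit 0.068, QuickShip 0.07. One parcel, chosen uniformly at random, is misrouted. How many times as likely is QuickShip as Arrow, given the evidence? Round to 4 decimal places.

Compute prior × likelihood for every hypothesis:
  Arrow: 0.55 × 0.1125 = 0.061875
  MetroPost: 0.1 × 0.01 = 0.001
  Orbit: 0.23 × 0.068 = 0.01564
  QuickShip: 0.12 × 0.07 = 0.0084
Normalizing constant = 0.086915.
The ratio is 0.0084 / 0.061875 (the normalizer cancels) = 0.1358.

0.1358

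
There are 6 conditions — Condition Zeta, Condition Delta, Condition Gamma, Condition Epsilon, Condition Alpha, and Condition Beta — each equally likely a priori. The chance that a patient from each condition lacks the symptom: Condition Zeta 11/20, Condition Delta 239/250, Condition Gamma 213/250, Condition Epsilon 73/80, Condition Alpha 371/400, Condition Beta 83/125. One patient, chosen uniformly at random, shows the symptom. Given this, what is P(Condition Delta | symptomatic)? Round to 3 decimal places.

Taking complements, P(symptomatic | each) = Condition Zeta 0.45, Condition Delta 0.044, Condition Gamma 0.148, Condition Epsilon 0.0875, Condition Alpha 0.0725, Condition Beta 0.336.
With a uniform prior (1/6 each), posterior ∝ likelihood:
  Condition Zeta: 0.45
  Condition Delta: 0.044
  Condition Gamma: 0.148
  Condition Epsilon: 0.0875
  Condition Alpha: 0.0725
  Condition Beta: 0.336
Sum = 1.138.
P(Condition Delta | evidence) = 0.044 / 1.138 ≈ 0.039.

0.039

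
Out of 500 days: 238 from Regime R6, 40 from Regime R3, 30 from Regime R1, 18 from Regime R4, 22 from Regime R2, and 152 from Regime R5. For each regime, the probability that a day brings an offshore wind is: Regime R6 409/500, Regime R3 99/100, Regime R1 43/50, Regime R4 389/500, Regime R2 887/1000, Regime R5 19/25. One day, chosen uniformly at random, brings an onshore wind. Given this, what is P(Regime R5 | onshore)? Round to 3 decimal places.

Taking complements, P(onshore | each) = Regime R6 0.182, Regime R3 0.01, Regime R1 0.14, Regime R4 0.222, Regime R2 0.113, Regime R5 0.24.
Unnormalized posteriors (prior × likelihood):
  Regime R6: 0.476 × 0.182 = 0.086632
  Regime R3: 0.08 × 0.01 = 0.0008
  Regime R1: 0.06 × 0.14 = 0.0084
  Regime R4: 0.036 × 0.222 = 0.007992
  Regime R2: 0.044 × 0.113 = 0.004972
  Regime R5: 0.304 × 0.24 = 0.07296
Normalizing constant = 0.181756.
P(Regime R5 | evidence) = 0.07296 / 0.181756 ≈ 0.401.

0.401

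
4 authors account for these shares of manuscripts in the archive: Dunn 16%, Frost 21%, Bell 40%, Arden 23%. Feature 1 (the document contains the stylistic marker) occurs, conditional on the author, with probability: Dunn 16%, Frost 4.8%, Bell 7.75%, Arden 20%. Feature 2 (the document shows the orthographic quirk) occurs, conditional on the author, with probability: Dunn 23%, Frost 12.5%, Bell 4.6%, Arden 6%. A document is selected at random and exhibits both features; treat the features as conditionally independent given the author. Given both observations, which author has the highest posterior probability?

Dunn

Unnormalized posteriors (prior × likelihood):
  Dunn: 0.16 × 0.16 × 0.23 = 0.005888
  Frost: 0.21 × 0.048 × 0.125 = 0.00126
  Bell: 0.4 × 0.0775 × 0.046 = 0.001426
  Arden: 0.23 × 0.2 × 0.06 = 0.00276
Normalizing constant = 0.011334.
Largest term belongs to Dunn, so Dunn is most probable.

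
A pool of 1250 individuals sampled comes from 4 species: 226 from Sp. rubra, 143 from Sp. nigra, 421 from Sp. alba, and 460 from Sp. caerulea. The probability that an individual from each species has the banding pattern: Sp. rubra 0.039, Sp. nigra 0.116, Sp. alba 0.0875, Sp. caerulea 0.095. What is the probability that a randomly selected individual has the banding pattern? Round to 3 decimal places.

Unnormalized posteriors (prior × likelihood):
  Sp. rubra: 0.1808 × 0.039 = 0.0070512
  Sp. nigra: 0.1144 × 0.116 = 0.0132704
  Sp. alba: 0.3368 × 0.0875 = 0.02947
  Sp. caerulea: 0.368 × 0.095 = 0.03496
P(banded) = 0.0070512 + 0.0132704 + 0.02947 + 0.03496 = 0.0847516 → 0.085.

0.085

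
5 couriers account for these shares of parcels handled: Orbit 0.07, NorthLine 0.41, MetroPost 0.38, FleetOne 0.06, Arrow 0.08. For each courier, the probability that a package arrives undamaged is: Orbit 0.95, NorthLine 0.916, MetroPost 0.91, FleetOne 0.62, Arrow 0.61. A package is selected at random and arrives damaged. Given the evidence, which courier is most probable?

NorthLine

Taking complements, P(damaged | each) = Orbit 0.05, NorthLine 0.084, MetroPost 0.09, FleetOne 0.38, Arrow 0.39.
Compute prior × likelihood for every hypothesis:
  Orbit: 0.07 × 0.05 = 0.0035
  NorthLine: 0.41 × 0.084 = 0.03444
  MetroPost: 0.38 × 0.09 = 0.0342
  FleetOne: 0.06 × 0.38 = 0.0228
  Arrow: 0.08 × 0.39 = 0.0312
Normalizing constant = 0.12614.
Largest term belongs to NorthLine, so NorthLine is most probable.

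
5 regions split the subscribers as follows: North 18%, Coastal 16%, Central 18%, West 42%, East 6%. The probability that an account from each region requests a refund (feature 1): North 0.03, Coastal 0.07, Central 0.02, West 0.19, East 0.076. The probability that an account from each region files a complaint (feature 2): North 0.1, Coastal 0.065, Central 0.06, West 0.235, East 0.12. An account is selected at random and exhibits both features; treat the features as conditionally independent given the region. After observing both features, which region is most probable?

Prior × likelihood for each hypothesis:
  North: 0.18 × 0.03 × 0.1 = 0.00054
  Coastal: 0.16 × 0.07 × 0.065 = 0.000728
  Central: 0.18 × 0.02 × 0.06 = 0.000216
  West: 0.42 × 0.19 × 0.235 = 0.018753
  East: 0.06 × 0.076 × 0.12 = 0.0005472
Normalizing constant = 0.0207842.
Largest term belongs to West, so West is most probable.

West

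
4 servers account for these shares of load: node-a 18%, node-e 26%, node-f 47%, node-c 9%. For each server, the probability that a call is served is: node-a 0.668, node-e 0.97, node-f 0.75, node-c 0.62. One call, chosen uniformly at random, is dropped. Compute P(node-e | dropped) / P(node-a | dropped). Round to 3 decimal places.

0.131

Taking complements, P(dropped | each) = node-a 0.332, node-e 0.03, node-f 0.25, node-c 0.38.
Compute prior × likelihood for every hypothesis:
  node-a: 0.18 × 0.332 = 0.05976
  node-e: 0.26 × 0.03 = 0.0078
  node-f: 0.47 × 0.25 = 0.1175
  node-c: 0.09 × 0.38 = 0.0342
Normalizing constant = 0.21926.
The ratio is 0.0078 / 0.05976 (the normalizer cancels) = 0.131.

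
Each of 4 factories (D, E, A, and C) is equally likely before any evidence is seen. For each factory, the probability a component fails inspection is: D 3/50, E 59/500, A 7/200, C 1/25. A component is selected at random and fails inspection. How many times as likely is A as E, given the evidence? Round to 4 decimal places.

0.2966

Since the prior is uniform, the posterior is proportional to the likelihood:
  D: 0.06
  E: 0.118
  A: 0.035
  C: 0.04
Sum = 0.253.
The ratio is 0.035 / 0.118 (the normalizer cancels) = 0.2966.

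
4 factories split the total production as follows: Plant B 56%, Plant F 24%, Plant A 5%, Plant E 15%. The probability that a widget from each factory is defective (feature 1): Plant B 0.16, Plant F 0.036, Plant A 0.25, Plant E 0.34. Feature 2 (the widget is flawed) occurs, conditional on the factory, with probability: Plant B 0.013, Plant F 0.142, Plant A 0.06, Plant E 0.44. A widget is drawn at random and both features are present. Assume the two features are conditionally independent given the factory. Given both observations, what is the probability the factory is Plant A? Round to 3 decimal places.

Unnormalized posteriors (prior × likelihood):
  Plant B: 0.56 × 0.16 × 0.013 = 0.0011648
  Plant F: 0.24 × 0.036 × 0.142 = 0.00122688
  Plant A: 0.05 × 0.25 × 0.06 = 0.00075
  Plant E: 0.15 × 0.34 × 0.44 = 0.02244
Sum = 0.02558168.
P(Plant A | evidence) = 0.00075 / 0.02558168 ≈ 0.029.

0.029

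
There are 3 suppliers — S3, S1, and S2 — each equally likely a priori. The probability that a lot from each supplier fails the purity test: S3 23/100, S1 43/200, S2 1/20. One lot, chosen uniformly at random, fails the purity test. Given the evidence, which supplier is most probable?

S3

Since the prior is uniform, the posterior is proportional to the likelihood:
  S3: 0.23
  S1: 0.215
  S2: 0.05
Total = 0.495.
Largest term belongs to S3, so S3 is most probable.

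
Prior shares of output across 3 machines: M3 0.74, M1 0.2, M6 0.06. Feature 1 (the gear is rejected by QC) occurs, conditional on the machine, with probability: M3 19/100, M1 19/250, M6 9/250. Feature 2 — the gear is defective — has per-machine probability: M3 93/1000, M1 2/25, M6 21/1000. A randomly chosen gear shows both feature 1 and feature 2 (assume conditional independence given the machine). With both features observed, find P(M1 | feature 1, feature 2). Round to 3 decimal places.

0.085

Prior × likelihood for each hypothesis:
  M3: 0.74 × 0.19 × 0.093 = 0.0130758
  M1: 0.2 × 0.076 × 0.08 = 0.001216
  M6: 0.06 × 0.036 × 0.021 = 0.00004536
Sum = 0.01433716.
P(M1 | evidence) = 0.001216 / 0.01433716 ≈ 0.085.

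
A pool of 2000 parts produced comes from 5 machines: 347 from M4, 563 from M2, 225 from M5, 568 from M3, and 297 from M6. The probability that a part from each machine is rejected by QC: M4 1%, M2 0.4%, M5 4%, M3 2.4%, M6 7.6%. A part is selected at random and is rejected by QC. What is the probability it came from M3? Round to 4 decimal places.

Compute prior × likelihood for every hypothesis:
  M4: 0.1735 × 0.01 = 0.001735
  M2: 0.2815 × 0.004 = 0.001126
  M5: 0.1125 × 0.04 = 0.0045
  M3: 0.284 × 0.024 = 0.006816
  M6: 0.1485 × 0.076 = 0.011286
Normalizing constant = 0.025463.
P(M3 | evidence) = 0.006816 / 0.025463 ≈ 0.2677.

0.2677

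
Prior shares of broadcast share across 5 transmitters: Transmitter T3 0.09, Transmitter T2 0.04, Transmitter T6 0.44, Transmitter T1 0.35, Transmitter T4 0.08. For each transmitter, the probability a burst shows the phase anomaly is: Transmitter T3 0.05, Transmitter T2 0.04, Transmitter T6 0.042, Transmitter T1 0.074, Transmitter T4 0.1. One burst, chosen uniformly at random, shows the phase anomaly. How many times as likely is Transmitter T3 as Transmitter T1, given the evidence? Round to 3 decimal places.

By Bayes' rule, posterior ∝ prior × likelihood:
  Transmitter T3: 0.09 × 0.05 = 0.0045
  Transmitter T2: 0.04 × 0.04 = 0.0016
  Transmitter T6: 0.44 × 0.042 = 0.01848
  Transmitter T1: 0.35 × 0.074 = 0.0259
  Transmitter T4: 0.08 × 0.1 = 0.008
Normalizing constant = 0.05848.
The ratio is 0.0045 / 0.0259 (the normalizer cancels) = 0.174.

0.174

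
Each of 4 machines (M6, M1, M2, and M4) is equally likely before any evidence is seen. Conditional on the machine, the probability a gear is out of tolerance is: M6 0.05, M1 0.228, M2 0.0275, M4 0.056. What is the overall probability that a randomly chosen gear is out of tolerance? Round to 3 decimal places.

0.090

Since the prior is uniform, the posterior is proportional to the likelihood:
  M6: 0.05
  M1: 0.228
  M2: 0.0275
  M4: 0.056
P(oversize) = (1/4) × (0.05 + 0.228 + 0.0275 + 0.056) = 0.3615/4 ≈ 0.090.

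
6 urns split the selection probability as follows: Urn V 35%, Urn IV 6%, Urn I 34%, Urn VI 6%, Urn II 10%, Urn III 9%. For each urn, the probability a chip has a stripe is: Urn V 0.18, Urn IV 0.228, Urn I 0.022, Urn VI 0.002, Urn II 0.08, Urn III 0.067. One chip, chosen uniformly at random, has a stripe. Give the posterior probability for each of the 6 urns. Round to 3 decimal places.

By Bayes' rule, posterior ∝ prior × likelihood:
  Urn V: 0.35 × 0.18 = 0.063
  Urn IV: 0.06 × 0.228 = 0.01368
  Urn I: 0.34 × 0.022 = 0.00748
  Urn VI: 0.06 × 0.002 = 0.00012
  Urn II: 0.1 × 0.08 = 0.008
  Urn III: 0.09 × 0.067 = 0.00603
Total = 0.09831.
P(Urn V | striped) = 0.063/0.09831 ≈ 0.641
P(Urn IV | striped) = 0.01368/0.09831 ≈ 0.139
P(Urn I | striped) = 0.00748/0.09831 ≈ 0.076
P(Urn VI | striped) = 0.00012/0.09831 ≈ 0.001
P(Urn II | striped) = 0.008/0.09831 ≈ 0.081
P(Urn III | striped) = 0.00603/0.09831 ≈ 0.061

Urn V 0.641, Urn IV 0.139, Urn I 0.076, Urn VI 0.001, Urn II 0.081, Urn III 0.061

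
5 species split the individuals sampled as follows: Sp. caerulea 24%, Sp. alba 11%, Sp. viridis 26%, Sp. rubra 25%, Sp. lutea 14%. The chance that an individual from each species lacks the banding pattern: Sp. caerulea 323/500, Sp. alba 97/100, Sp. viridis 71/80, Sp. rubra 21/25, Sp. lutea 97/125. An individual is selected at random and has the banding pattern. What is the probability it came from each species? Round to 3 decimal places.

Sp. caerulea 0.450, Sp. alba 0.017, Sp. viridis 0.155, Sp. rubra 0.212, Sp. lutea 0.166

Taking complements, P(banded | each) = Sp. caerulea 0.354, Sp. alba 0.03, Sp. viridis 0.1125, Sp. rubra 0.16, Sp. lutea 0.224.
Prior × likelihood for each hypothesis:
  Sp. caerulea: 0.24 × 0.354 = 0.08496
  Sp. alba: 0.11 × 0.03 = 0.0033
  Sp. viridis: 0.26 × 0.1125 = 0.02925
  Sp. rubra: 0.25 × 0.16 = 0.04
  Sp. lutea: 0.14 × 0.224 = 0.03136
Normalizing constant = 0.18887.
P(Sp. caerulea | banded) = 0.08496/0.18887 ≈ 0.450
P(Sp. alba | banded) = 0.0033/0.18887 ≈ 0.017
P(Sp. viridis | banded) = 0.02925/0.18887 ≈ 0.155
P(Sp. rubra | banded) = 0.04/0.18887 ≈ 0.212
P(Sp. lutea | banded) = 0.03136/0.18887 ≈ 0.166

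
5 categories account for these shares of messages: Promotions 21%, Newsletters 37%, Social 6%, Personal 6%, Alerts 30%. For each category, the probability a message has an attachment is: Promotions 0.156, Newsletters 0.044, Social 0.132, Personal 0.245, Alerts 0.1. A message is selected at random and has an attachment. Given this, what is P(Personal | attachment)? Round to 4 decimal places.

0.1446

By Bayes' rule, posterior ∝ prior × likelihood:
  Promotions: 0.21 × 0.156 = 0.03276
  Newsletters: 0.37 × 0.044 = 0.01628
  Social: 0.06 × 0.132 = 0.00792
  Personal: 0.06 × 0.245 = 0.0147
  Alerts: 0.3 × 0.1 = 0.03
Sum = 0.10166.
P(Personal | evidence) = 0.0147 / 0.10166 ≈ 0.1446.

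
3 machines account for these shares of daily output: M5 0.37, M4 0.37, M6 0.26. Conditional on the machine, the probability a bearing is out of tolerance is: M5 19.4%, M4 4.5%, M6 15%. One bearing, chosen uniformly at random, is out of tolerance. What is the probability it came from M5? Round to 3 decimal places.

Unnormalized posteriors (prior × likelihood):
  M5: 0.37 × 0.194 = 0.07178
  M4: 0.37 × 0.045 = 0.01665
  M6: 0.26 × 0.15 = 0.039
Sum = 0.12743.
P(M5 | evidence) = 0.07178 / 0.12743 ≈ 0.563.

0.563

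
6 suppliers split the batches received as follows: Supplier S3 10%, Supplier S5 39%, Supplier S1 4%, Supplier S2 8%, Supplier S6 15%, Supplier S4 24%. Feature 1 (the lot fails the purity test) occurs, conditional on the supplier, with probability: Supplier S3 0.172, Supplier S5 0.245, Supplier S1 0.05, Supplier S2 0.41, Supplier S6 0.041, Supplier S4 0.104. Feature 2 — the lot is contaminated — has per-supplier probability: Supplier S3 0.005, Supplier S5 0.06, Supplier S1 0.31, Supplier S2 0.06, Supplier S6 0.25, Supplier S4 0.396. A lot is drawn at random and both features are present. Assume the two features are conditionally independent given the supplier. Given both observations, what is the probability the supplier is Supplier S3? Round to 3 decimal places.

0.004

Prior × likelihood for each hypothesis:
  Supplier S3: 0.1 × 0.172 × 0.005 = 0.000086
  Supplier S5: 0.39 × 0.245 × 0.06 = 0.005733
  Supplier S1: 0.04 × 0.05 × 0.31 = 0.00062
  Supplier S2: 0.08 × 0.41 × 0.06 = 0.001968
  Supplier S6: 0.15 × 0.041 × 0.25 = 0.0015375
  Supplier S4: 0.24 × 0.104 × 0.396 = 0.00988416
Sum = 0.01982866.
P(Supplier S3 | evidence) = 0.000086 / 0.01982866 ≈ 0.004.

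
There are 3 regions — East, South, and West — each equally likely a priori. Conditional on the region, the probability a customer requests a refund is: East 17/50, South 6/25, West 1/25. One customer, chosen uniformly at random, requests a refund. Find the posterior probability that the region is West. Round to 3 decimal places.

With a uniform prior (1/3 each), posterior ∝ likelihood:
  East: 0.34
  South: 0.24
  West: 0.04
Normalizing constant = 0.62.
P(West | evidence) = 0.04 / 0.62 ≈ 0.065.

0.065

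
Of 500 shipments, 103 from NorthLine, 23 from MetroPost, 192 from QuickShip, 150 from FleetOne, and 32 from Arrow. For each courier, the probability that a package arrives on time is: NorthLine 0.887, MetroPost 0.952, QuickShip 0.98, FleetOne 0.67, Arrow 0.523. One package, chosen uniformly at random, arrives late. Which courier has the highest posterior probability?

Taking complements, P(late | each) = NorthLine 0.113, MetroPost 0.048, QuickShip 0.02, FleetOne 0.33, Arrow 0.477.
Prior × likelihood for each hypothesis:
  NorthLine: 0.206 × 0.113 = 0.023278
  MetroPost: 0.046 × 0.048 = 0.002208
  QuickShip: 0.384 × 0.02 = 0.00768
  FleetOne: 0.3 × 0.33 = 0.099
  Arrow: 0.064 × 0.477 = 0.030528
Sum = 0.162694.
Largest term belongs to FleetOne, so FleetOne is most probable.

FleetOne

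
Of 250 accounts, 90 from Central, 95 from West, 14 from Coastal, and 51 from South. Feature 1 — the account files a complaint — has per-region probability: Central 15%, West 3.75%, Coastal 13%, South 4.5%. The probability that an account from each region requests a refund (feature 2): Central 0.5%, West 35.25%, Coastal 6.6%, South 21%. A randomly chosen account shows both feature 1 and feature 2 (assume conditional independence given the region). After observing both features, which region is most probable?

Prior × likelihood for each hypothesis:
  Central: 0.36 × 0.15 × 0.005 = 0.00027
  West: 0.38 × 0.0375 × 0.3525 = 0.005023125
  Coastal: 0.056 × 0.13 × 0.066 = 0.00048048
  South: 0.204 × 0.045 × 0.21 = 0.0019278
Sum = 0.007701405.
Largest term belongs to West, so West is most probable.

West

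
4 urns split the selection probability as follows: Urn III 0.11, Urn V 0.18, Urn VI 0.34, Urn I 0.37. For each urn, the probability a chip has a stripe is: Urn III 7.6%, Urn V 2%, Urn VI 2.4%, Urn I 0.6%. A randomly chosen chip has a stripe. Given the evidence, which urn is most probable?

Unnormalized posteriors (prior × likelihood):
  Urn III: 0.11 × 0.076 = 0.00836
  Urn V: 0.18 × 0.02 = 0.0036
  Urn VI: 0.34 × 0.024 = 0.00816
  Urn I: 0.37 × 0.006 = 0.00222
Sum = 0.02234.
Largest term belongs to Urn III, so Urn III is most probable.

Urn III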